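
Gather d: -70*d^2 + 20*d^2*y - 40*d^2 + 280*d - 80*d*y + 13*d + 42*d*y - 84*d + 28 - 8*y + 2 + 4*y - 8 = d^2*(20*y - 110) + d*(209 - 38*y) - 4*y + 22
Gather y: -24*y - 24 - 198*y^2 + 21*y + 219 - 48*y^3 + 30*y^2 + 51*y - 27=-48*y^3 - 168*y^2 + 48*y + 168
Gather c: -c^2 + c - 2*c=-c^2 - c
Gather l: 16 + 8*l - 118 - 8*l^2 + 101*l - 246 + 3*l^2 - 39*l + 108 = -5*l^2 + 70*l - 240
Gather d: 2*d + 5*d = 7*d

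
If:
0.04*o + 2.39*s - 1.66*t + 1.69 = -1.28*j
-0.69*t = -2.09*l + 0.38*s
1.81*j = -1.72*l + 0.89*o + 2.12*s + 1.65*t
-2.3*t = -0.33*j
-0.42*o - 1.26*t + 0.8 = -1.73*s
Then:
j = -0.49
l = -0.11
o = 0.08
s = -0.49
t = -0.07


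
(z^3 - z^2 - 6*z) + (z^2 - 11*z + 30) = z^3 - 17*z + 30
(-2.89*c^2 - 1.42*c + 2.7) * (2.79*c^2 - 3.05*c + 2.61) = -8.0631*c^4 + 4.8527*c^3 + 4.3211*c^2 - 11.9412*c + 7.047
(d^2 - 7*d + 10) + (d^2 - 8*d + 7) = 2*d^2 - 15*d + 17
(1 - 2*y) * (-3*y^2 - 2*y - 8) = 6*y^3 + y^2 + 14*y - 8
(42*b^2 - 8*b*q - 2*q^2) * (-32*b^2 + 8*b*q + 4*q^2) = -1344*b^4 + 592*b^3*q + 168*b^2*q^2 - 48*b*q^3 - 8*q^4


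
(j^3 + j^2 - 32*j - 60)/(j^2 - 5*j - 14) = (j^2 - j - 30)/(j - 7)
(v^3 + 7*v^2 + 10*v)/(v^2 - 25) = v*(v + 2)/(v - 5)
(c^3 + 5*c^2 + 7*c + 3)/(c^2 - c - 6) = (c^3 + 5*c^2 + 7*c + 3)/(c^2 - c - 6)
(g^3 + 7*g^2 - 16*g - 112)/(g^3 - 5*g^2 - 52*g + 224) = (g + 4)/(g - 8)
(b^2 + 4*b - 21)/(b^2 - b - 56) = (b - 3)/(b - 8)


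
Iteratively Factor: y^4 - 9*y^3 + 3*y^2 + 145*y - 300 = (y - 3)*(y^3 - 6*y^2 - 15*y + 100) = (y - 3)*(y + 4)*(y^2 - 10*y + 25) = (y - 5)*(y - 3)*(y + 4)*(y - 5)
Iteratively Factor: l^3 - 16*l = (l + 4)*(l^2 - 4*l) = (l - 4)*(l + 4)*(l)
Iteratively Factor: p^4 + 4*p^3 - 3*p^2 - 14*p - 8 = (p + 1)*(p^3 + 3*p^2 - 6*p - 8) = (p + 1)*(p + 4)*(p^2 - p - 2) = (p - 2)*(p + 1)*(p + 4)*(p + 1)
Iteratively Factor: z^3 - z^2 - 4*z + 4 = (z - 2)*(z^2 + z - 2) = (z - 2)*(z + 2)*(z - 1)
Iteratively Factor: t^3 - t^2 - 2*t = (t + 1)*(t^2 - 2*t) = (t - 2)*(t + 1)*(t)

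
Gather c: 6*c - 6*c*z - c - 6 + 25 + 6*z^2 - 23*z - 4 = c*(5 - 6*z) + 6*z^2 - 23*z + 15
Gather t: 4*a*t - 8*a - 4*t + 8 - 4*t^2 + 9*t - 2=-8*a - 4*t^2 + t*(4*a + 5) + 6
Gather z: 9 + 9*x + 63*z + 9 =9*x + 63*z + 18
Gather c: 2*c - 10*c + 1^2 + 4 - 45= -8*c - 40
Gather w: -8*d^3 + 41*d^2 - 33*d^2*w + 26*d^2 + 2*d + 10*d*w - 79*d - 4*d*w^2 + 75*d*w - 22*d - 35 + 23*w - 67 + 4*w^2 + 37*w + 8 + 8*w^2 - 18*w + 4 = -8*d^3 + 67*d^2 - 99*d + w^2*(12 - 4*d) + w*(-33*d^2 + 85*d + 42) - 90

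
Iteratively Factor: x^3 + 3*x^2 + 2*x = (x + 1)*(x^2 + 2*x) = (x + 1)*(x + 2)*(x)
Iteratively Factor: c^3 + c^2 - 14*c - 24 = (c - 4)*(c^2 + 5*c + 6) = (c - 4)*(c + 3)*(c + 2)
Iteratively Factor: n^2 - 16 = (n - 4)*(n + 4)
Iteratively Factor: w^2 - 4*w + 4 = (w - 2)*(w - 2)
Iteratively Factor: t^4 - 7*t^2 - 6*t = (t + 1)*(t^3 - t^2 - 6*t) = (t - 3)*(t + 1)*(t^2 + 2*t) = t*(t - 3)*(t + 1)*(t + 2)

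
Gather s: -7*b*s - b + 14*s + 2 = -b + s*(14 - 7*b) + 2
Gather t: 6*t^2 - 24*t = 6*t^2 - 24*t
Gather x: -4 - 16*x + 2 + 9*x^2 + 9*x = 9*x^2 - 7*x - 2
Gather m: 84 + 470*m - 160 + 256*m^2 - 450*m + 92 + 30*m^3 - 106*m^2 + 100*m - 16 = 30*m^3 + 150*m^2 + 120*m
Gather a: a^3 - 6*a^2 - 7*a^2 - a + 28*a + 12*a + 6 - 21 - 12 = a^3 - 13*a^2 + 39*a - 27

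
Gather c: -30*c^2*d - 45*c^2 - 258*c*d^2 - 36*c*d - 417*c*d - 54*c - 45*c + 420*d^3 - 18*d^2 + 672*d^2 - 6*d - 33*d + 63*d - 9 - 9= c^2*(-30*d - 45) + c*(-258*d^2 - 453*d - 99) + 420*d^3 + 654*d^2 + 24*d - 18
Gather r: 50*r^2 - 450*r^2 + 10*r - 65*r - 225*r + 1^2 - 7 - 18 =-400*r^2 - 280*r - 24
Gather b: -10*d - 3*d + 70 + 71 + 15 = 156 - 13*d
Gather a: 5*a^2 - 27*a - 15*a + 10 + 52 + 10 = 5*a^2 - 42*a + 72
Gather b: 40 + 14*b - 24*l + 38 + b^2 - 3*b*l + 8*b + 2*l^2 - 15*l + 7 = b^2 + b*(22 - 3*l) + 2*l^2 - 39*l + 85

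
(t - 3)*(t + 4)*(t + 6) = t^3 + 7*t^2 - 6*t - 72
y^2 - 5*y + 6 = (y - 3)*(y - 2)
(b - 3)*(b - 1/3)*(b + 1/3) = b^3 - 3*b^2 - b/9 + 1/3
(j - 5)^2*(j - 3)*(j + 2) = j^4 - 11*j^3 + 29*j^2 + 35*j - 150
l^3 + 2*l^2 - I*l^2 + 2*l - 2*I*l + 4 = (l + 2)*(l - 2*I)*(l + I)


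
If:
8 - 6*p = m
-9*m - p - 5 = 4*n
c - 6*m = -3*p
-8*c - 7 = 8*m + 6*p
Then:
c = -251/118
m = 17/59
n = -3143/1416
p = 455/354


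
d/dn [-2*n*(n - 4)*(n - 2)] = -6*n^2 + 24*n - 16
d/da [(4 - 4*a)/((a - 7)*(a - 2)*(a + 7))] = 4*(2*a^3 - 5*a^2 + 4*a - 49)/(a^6 - 4*a^5 - 94*a^4 + 392*a^3 + 2009*a^2 - 9604*a + 9604)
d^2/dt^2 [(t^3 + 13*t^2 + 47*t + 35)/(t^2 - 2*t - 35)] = 224/(t^3 - 21*t^2 + 147*t - 343)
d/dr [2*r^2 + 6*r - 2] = 4*r + 6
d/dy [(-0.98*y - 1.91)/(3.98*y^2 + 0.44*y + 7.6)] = (3.9004*y^2 + 15.2036*y - 6.6076)/(15.8404*y^4 + 3.5024*y^3 + 60.6896*y^2 + 6.688*y + 57.76)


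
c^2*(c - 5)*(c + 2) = c^4 - 3*c^3 - 10*c^2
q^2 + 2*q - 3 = (q - 1)*(q + 3)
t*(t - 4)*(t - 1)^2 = t^4 - 6*t^3 + 9*t^2 - 4*t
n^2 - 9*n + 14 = (n - 7)*(n - 2)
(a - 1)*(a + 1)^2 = a^3 + a^2 - a - 1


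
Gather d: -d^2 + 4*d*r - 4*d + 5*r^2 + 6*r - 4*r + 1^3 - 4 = -d^2 + d*(4*r - 4) + 5*r^2 + 2*r - 3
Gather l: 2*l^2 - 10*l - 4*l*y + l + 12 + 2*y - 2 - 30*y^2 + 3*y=2*l^2 + l*(-4*y - 9) - 30*y^2 + 5*y + 10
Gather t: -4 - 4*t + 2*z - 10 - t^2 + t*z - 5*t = -t^2 + t*(z - 9) + 2*z - 14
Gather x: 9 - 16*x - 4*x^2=-4*x^2 - 16*x + 9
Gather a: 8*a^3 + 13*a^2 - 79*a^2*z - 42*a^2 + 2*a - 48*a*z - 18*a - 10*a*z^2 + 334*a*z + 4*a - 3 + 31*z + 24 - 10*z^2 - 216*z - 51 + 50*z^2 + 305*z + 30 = 8*a^3 + a^2*(-79*z - 29) + a*(-10*z^2 + 286*z - 12) + 40*z^2 + 120*z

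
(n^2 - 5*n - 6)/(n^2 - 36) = (n + 1)/(n + 6)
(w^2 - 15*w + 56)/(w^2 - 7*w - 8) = (w - 7)/(w + 1)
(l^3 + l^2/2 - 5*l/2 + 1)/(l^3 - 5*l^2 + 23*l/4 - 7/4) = 2*(l + 2)/(2*l - 7)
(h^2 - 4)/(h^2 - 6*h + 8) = (h + 2)/(h - 4)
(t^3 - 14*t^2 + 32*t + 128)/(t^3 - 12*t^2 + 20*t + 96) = (t - 8)/(t - 6)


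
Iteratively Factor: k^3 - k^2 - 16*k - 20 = (k + 2)*(k^2 - 3*k - 10) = (k + 2)^2*(k - 5)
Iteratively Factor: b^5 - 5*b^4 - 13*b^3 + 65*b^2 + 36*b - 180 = (b - 3)*(b^4 - 2*b^3 - 19*b^2 + 8*b + 60) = (b - 3)*(b + 3)*(b^3 - 5*b^2 - 4*b + 20) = (b - 3)*(b + 2)*(b + 3)*(b^2 - 7*b + 10) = (b - 5)*(b - 3)*(b + 2)*(b + 3)*(b - 2)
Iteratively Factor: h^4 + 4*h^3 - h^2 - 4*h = (h - 1)*(h^3 + 5*h^2 + 4*h) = h*(h - 1)*(h^2 + 5*h + 4) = h*(h - 1)*(h + 4)*(h + 1)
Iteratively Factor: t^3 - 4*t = (t + 2)*(t^2 - 2*t) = (t - 2)*(t + 2)*(t)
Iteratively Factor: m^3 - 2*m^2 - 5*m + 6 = (m - 3)*(m^2 + m - 2) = (m - 3)*(m + 2)*(m - 1)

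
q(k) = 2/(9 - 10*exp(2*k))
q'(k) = 40*exp(2*k)/(9 - 10*exp(2*k))^2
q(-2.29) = 0.22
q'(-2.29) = 0.01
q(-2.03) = 0.23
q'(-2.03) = 0.01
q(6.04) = -0.00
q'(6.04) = 0.00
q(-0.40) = 0.44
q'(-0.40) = 0.88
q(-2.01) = 0.23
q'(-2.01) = 0.01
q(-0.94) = 0.27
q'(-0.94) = 0.11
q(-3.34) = 0.22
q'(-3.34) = 0.00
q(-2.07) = 0.23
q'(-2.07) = 0.01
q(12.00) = 0.00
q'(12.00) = 0.00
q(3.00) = 0.00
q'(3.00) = 0.00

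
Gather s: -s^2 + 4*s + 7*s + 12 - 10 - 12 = -s^2 + 11*s - 10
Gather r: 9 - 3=6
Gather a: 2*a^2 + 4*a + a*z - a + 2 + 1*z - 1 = 2*a^2 + a*(z + 3) + z + 1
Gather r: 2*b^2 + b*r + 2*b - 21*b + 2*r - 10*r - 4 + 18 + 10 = 2*b^2 - 19*b + r*(b - 8) + 24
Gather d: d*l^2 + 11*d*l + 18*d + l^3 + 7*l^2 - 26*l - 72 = d*(l^2 + 11*l + 18) + l^3 + 7*l^2 - 26*l - 72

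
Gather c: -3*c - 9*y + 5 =-3*c - 9*y + 5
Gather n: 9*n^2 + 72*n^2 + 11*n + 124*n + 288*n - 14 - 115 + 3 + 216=81*n^2 + 423*n + 90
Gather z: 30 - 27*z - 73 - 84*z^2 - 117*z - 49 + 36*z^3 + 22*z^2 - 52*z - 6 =36*z^3 - 62*z^2 - 196*z - 98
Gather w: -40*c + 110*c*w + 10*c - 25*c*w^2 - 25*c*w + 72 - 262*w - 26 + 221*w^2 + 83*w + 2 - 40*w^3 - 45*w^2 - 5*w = -30*c - 40*w^3 + w^2*(176 - 25*c) + w*(85*c - 184) + 48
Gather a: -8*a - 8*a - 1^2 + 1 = -16*a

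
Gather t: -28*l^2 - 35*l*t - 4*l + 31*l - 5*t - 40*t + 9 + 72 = -28*l^2 + 27*l + t*(-35*l - 45) + 81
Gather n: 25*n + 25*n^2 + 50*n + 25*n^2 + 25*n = 50*n^2 + 100*n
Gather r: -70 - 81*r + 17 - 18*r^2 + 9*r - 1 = -18*r^2 - 72*r - 54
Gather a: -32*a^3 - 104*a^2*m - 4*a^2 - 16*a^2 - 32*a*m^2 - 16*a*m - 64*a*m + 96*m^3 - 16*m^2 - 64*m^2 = -32*a^3 + a^2*(-104*m - 20) + a*(-32*m^2 - 80*m) + 96*m^3 - 80*m^2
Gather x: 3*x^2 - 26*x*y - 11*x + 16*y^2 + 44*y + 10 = 3*x^2 + x*(-26*y - 11) + 16*y^2 + 44*y + 10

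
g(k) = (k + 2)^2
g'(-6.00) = -8.00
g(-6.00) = 16.00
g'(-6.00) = -8.00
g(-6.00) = 16.00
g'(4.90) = 13.80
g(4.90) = 47.61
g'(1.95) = 7.90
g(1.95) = 15.60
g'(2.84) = 9.68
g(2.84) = 23.43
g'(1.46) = 6.92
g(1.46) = 11.97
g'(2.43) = 8.86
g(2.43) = 19.62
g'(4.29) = 12.58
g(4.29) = 39.56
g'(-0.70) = 2.60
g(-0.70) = 1.69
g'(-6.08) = -8.16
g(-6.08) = 16.65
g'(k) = 2*k + 4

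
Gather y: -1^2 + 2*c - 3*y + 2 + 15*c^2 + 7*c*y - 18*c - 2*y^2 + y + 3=15*c^2 - 16*c - 2*y^2 + y*(7*c - 2) + 4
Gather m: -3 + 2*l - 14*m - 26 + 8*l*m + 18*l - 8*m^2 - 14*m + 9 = 20*l - 8*m^2 + m*(8*l - 28) - 20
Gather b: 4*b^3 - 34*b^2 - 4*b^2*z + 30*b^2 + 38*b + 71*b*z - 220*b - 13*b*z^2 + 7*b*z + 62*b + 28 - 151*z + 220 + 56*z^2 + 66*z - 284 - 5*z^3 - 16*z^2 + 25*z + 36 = 4*b^3 + b^2*(-4*z - 4) + b*(-13*z^2 + 78*z - 120) - 5*z^3 + 40*z^2 - 60*z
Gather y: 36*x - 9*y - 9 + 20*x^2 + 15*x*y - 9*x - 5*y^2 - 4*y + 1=20*x^2 + 27*x - 5*y^2 + y*(15*x - 13) - 8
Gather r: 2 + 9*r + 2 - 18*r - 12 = -9*r - 8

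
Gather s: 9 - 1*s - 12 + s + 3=0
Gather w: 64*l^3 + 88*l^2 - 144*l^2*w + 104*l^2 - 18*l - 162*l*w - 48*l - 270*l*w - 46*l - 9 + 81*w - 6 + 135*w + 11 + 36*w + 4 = 64*l^3 + 192*l^2 - 112*l + w*(-144*l^2 - 432*l + 252)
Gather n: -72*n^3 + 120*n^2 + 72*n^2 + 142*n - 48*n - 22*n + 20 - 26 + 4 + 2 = -72*n^3 + 192*n^2 + 72*n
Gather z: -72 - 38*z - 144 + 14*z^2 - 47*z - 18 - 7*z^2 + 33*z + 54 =7*z^2 - 52*z - 180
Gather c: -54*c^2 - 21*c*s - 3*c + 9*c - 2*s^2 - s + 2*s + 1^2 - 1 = -54*c^2 + c*(6 - 21*s) - 2*s^2 + s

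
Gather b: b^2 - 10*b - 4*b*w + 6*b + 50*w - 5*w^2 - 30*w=b^2 + b*(-4*w - 4) - 5*w^2 + 20*w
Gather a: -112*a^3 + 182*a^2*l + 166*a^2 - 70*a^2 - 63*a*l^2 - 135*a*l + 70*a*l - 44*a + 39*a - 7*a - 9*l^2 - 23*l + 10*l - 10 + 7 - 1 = -112*a^3 + a^2*(182*l + 96) + a*(-63*l^2 - 65*l - 12) - 9*l^2 - 13*l - 4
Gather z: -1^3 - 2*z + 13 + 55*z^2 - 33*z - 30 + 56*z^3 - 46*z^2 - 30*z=56*z^3 + 9*z^2 - 65*z - 18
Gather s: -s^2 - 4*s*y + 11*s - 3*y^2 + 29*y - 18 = -s^2 + s*(11 - 4*y) - 3*y^2 + 29*y - 18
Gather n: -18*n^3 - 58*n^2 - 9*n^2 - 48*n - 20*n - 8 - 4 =-18*n^3 - 67*n^2 - 68*n - 12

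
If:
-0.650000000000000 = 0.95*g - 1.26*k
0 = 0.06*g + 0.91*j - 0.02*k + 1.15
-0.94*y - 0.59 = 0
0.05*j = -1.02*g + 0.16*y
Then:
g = -0.04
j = -1.25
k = 0.49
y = -0.63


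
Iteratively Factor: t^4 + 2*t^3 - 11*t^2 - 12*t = (t)*(t^3 + 2*t^2 - 11*t - 12) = t*(t + 4)*(t^2 - 2*t - 3) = t*(t + 1)*(t + 4)*(t - 3)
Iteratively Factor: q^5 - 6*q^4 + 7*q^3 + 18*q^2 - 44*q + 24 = (q - 1)*(q^4 - 5*q^3 + 2*q^2 + 20*q - 24) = (q - 3)*(q - 1)*(q^3 - 2*q^2 - 4*q + 8) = (q - 3)*(q - 2)*(q - 1)*(q^2 - 4) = (q - 3)*(q - 2)^2*(q - 1)*(q + 2)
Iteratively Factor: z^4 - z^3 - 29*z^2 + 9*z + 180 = (z - 5)*(z^3 + 4*z^2 - 9*z - 36) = (z - 5)*(z + 4)*(z^2 - 9) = (z - 5)*(z - 3)*(z + 4)*(z + 3)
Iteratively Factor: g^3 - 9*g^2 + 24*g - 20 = (g - 2)*(g^2 - 7*g + 10) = (g - 2)^2*(g - 5)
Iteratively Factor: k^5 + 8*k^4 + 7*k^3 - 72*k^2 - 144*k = (k + 4)*(k^4 + 4*k^3 - 9*k^2 - 36*k) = (k + 3)*(k + 4)*(k^3 + k^2 - 12*k) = (k - 3)*(k + 3)*(k + 4)*(k^2 + 4*k) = (k - 3)*(k + 3)*(k + 4)^2*(k)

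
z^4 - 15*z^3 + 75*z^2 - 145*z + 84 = (z - 7)*(z - 4)*(z - 3)*(z - 1)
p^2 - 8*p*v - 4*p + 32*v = (p - 4)*(p - 8*v)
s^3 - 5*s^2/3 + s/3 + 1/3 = (s - 1)^2*(s + 1/3)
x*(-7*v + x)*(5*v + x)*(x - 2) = -35*v^2*x^2 + 70*v^2*x - 2*v*x^3 + 4*v*x^2 + x^4 - 2*x^3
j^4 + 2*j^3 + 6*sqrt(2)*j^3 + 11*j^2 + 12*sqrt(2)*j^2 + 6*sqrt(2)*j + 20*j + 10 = (j + 1)^2*(j + sqrt(2))*(j + 5*sqrt(2))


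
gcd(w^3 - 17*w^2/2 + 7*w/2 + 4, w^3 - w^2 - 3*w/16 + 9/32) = w + 1/2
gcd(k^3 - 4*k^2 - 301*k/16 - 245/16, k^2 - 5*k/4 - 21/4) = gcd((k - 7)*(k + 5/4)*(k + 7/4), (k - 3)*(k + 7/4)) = k + 7/4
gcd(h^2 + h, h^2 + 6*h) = h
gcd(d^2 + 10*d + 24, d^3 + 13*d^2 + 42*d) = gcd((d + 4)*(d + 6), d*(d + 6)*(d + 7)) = d + 6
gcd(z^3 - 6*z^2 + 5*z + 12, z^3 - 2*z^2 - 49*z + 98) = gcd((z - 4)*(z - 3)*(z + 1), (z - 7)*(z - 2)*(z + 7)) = 1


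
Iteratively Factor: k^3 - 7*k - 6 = (k + 1)*(k^2 - k - 6) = (k - 3)*(k + 1)*(k + 2)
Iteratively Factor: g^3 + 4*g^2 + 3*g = (g + 3)*(g^2 + g) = (g + 1)*(g + 3)*(g)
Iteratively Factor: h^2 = (h)*(h)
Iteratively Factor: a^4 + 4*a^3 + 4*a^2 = (a + 2)*(a^3 + 2*a^2) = a*(a + 2)*(a^2 + 2*a) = a^2*(a + 2)*(a + 2)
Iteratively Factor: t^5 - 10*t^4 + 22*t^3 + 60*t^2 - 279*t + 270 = (t - 3)*(t^4 - 7*t^3 + t^2 + 63*t - 90) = (t - 3)*(t - 2)*(t^3 - 5*t^2 - 9*t + 45) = (t - 5)*(t - 3)*(t - 2)*(t^2 - 9) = (t - 5)*(t - 3)*(t - 2)*(t + 3)*(t - 3)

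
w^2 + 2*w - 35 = (w - 5)*(w + 7)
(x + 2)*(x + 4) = x^2 + 6*x + 8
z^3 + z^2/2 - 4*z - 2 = (z - 2)*(z + 1/2)*(z + 2)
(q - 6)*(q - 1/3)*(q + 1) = q^3 - 16*q^2/3 - 13*q/3 + 2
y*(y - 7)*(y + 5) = y^3 - 2*y^2 - 35*y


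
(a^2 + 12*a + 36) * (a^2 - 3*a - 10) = a^4 + 9*a^3 - 10*a^2 - 228*a - 360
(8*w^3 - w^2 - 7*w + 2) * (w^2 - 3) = 8*w^5 - w^4 - 31*w^3 + 5*w^2 + 21*w - 6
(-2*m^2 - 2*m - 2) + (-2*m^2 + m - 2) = -4*m^2 - m - 4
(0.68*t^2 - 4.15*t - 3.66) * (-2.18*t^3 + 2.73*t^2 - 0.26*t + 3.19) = -1.4824*t^5 + 10.9034*t^4 - 3.5275*t^3 - 6.7436*t^2 - 12.2869*t - 11.6754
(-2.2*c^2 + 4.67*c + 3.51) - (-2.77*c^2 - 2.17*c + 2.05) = 0.57*c^2 + 6.84*c + 1.46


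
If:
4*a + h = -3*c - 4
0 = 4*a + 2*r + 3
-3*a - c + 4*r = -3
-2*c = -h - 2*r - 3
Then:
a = -11/47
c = -20/47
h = -84/47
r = -97/94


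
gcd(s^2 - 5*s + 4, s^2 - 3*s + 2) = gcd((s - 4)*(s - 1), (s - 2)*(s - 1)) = s - 1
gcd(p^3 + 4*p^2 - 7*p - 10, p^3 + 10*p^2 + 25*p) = p + 5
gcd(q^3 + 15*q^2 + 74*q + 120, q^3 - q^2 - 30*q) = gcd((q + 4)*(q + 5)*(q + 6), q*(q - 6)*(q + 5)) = q + 5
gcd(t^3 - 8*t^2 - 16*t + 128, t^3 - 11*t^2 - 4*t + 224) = t^2 - 4*t - 32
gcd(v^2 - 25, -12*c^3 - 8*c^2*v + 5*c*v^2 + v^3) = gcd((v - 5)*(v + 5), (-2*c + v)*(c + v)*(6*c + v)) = 1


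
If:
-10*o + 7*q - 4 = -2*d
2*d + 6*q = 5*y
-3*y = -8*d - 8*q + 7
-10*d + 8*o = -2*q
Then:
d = 489/1108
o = 719/2216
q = 1007/1108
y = 351/277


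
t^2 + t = t*(t + 1)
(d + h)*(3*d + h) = 3*d^2 + 4*d*h + h^2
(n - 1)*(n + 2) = n^2 + n - 2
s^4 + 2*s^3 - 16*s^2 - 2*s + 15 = (s - 3)*(s - 1)*(s + 1)*(s + 5)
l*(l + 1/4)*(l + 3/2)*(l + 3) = l^4 + 19*l^3/4 + 45*l^2/8 + 9*l/8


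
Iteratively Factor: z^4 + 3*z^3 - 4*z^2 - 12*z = (z - 2)*(z^3 + 5*z^2 + 6*z) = z*(z - 2)*(z^2 + 5*z + 6) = z*(z - 2)*(z + 3)*(z + 2)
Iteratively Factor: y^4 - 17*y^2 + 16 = (y + 4)*(y^3 - 4*y^2 - y + 4) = (y + 1)*(y + 4)*(y^2 - 5*y + 4) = (y - 4)*(y + 1)*(y + 4)*(y - 1)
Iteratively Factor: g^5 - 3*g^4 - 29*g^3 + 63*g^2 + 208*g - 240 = (g + 4)*(g^4 - 7*g^3 - g^2 + 67*g - 60) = (g - 1)*(g + 4)*(g^3 - 6*g^2 - 7*g + 60) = (g - 4)*(g - 1)*(g + 4)*(g^2 - 2*g - 15) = (g - 5)*(g - 4)*(g - 1)*(g + 4)*(g + 3)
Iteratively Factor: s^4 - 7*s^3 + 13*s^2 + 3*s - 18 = (s + 1)*(s^3 - 8*s^2 + 21*s - 18) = (s - 3)*(s + 1)*(s^2 - 5*s + 6) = (s - 3)*(s - 2)*(s + 1)*(s - 3)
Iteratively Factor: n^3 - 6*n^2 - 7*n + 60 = (n - 5)*(n^2 - n - 12) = (n - 5)*(n + 3)*(n - 4)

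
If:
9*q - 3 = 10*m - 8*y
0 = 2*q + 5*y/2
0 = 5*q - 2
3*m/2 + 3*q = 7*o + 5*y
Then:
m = -49/250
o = 179/500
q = 2/5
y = -8/25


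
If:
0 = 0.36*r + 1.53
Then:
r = -4.25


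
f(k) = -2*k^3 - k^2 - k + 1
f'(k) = -6*k^2 - 2*k - 1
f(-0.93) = 2.67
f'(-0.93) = -4.33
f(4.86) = -257.06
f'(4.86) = -152.44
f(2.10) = -24.03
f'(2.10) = -31.66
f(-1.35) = 5.45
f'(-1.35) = -9.24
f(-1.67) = 9.20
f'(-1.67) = -14.39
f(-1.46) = 6.55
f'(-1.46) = -10.87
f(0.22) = 0.71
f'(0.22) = -1.73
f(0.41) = 0.28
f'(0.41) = -2.83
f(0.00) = 1.00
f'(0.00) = -1.00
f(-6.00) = 403.00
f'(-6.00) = -205.00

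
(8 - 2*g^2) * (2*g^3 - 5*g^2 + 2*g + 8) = -4*g^5 + 10*g^4 + 12*g^3 - 56*g^2 + 16*g + 64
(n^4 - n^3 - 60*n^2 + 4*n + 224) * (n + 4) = n^5 + 3*n^4 - 64*n^3 - 236*n^2 + 240*n + 896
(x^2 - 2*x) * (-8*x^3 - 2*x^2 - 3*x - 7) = -8*x^5 + 14*x^4 + x^3 - x^2 + 14*x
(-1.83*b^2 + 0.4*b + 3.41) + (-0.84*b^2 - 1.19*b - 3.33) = -2.67*b^2 - 0.79*b + 0.0800000000000001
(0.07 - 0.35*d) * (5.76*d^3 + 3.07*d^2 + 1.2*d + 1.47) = -2.016*d^4 - 0.6713*d^3 - 0.2051*d^2 - 0.4305*d + 0.1029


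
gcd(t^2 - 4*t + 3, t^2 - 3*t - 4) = 1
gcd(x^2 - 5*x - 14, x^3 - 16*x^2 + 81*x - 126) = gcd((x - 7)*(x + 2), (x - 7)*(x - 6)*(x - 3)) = x - 7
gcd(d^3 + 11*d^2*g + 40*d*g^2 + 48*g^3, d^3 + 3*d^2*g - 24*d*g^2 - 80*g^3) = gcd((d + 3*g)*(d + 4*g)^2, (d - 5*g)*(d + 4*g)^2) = d^2 + 8*d*g + 16*g^2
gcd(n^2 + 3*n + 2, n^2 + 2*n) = n + 2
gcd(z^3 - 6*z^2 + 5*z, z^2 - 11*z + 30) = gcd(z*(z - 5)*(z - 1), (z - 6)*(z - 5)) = z - 5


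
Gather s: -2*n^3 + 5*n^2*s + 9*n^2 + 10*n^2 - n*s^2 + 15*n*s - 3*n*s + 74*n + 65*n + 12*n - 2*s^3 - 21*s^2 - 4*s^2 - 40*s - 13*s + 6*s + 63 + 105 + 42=-2*n^3 + 19*n^2 + 151*n - 2*s^3 + s^2*(-n - 25) + s*(5*n^2 + 12*n - 47) + 210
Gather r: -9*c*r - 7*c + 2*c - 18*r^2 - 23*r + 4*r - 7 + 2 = -5*c - 18*r^2 + r*(-9*c - 19) - 5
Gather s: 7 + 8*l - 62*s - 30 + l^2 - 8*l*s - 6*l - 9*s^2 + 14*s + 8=l^2 + 2*l - 9*s^2 + s*(-8*l - 48) - 15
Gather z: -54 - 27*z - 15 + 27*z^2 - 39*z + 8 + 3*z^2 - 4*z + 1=30*z^2 - 70*z - 60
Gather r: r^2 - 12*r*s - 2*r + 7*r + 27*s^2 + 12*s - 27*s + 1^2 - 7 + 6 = r^2 + r*(5 - 12*s) + 27*s^2 - 15*s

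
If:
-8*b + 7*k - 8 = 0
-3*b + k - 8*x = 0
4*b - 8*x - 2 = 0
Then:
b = 22/41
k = 72/41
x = 3/164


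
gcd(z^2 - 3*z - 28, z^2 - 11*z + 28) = z - 7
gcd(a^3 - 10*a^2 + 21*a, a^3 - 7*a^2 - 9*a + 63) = a^2 - 10*a + 21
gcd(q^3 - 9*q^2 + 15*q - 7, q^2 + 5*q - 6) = q - 1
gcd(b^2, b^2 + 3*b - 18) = 1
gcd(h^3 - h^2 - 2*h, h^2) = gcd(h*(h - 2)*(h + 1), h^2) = h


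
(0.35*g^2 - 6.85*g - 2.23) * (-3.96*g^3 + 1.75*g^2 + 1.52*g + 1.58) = -1.386*g^5 + 27.7385*g^4 - 2.6247*g^3 - 13.7615*g^2 - 14.2126*g - 3.5234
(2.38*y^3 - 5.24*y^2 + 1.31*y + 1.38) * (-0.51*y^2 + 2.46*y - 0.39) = -1.2138*y^5 + 8.5272*y^4 - 14.4867*y^3 + 4.5624*y^2 + 2.8839*y - 0.5382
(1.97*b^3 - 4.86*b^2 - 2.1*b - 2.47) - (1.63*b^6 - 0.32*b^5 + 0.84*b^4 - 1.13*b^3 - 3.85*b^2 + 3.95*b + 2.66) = -1.63*b^6 + 0.32*b^5 - 0.84*b^4 + 3.1*b^3 - 1.01*b^2 - 6.05*b - 5.13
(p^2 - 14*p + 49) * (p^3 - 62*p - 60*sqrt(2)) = p^5 - 14*p^4 - 13*p^3 - 60*sqrt(2)*p^2 + 868*p^2 - 3038*p + 840*sqrt(2)*p - 2940*sqrt(2)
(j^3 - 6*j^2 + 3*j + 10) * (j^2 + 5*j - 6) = j^5 - j^4 - 33*j^3 + 61*j^2 + 32*j - 60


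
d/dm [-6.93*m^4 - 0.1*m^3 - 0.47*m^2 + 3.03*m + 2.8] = -27.72*m^3 - 0.3*m^2 - 0.94*m + 3.03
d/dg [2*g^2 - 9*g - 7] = 4*g - 9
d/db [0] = 0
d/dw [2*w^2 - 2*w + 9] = 4*w - 2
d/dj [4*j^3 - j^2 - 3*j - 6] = 12*j^2 - 2*j - 3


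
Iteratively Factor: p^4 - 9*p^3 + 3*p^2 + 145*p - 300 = (p - 5)*(p^3 - 4*p^2 - 17*p + 60) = (p - 5)*(p + 4)*(p^2 - 8*p + 15) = (p - 5)*(p - 3)*(p + 4)*(p - 5)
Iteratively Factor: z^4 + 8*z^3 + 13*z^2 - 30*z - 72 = (z - 2)*(z^3 + 10*z^2 + 33*z + 36) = (z - 2)*(z + 4)*(z^2 + 6*z + 9) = (z - 2)*(z + 3)*(z + 4)*(z + 3)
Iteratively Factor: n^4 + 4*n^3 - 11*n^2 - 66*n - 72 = (n + 3)*(n^3 + n^2 - 14*n - 24) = (n + 3)^2*(n^2 - 2*n - 8) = (n - 4)*(n + 3)^2*(n + 2)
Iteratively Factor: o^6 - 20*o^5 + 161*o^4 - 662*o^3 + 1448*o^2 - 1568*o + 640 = (o - 2)*(o^5 - 18*o^4 + 125*o^3 - 412*o^2 + 624*o - 320) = (o - 2)*(o - 1)*(o^4 - 17*o^3 + 108*o^2 - 304*o + 320) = (o - 5)*(o - 2)*(o - 1)*(o^3 - 12*o^2 + 48*o - 64) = (o - 5)*(o - 4)*(o - 2)*(o - 1)*(o^2 - 8*o + 16) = (o - 5)*(o - 4)^2*(o - 2)*(o - 1)*(o - 4)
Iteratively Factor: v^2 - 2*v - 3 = (v + 1)*(v - 3)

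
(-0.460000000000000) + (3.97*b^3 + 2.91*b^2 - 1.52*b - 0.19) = 3.97*b^3 + 2.91*b^2 - 1.52*b - 0.65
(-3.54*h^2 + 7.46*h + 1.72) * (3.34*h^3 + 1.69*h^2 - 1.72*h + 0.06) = -11.8236*h^5 + 18.9338*h^4 + 24.441*h^3 - 10.1368*h^2 - 2.5108*h + 0.1032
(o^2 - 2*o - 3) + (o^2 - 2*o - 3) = 2*o^2 - 4*o - 6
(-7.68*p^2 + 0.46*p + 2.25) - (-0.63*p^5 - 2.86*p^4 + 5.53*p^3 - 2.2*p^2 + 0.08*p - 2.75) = 0.63*p^5 + 2.86*p^4 - 5.53*p^3 - 5.48*p^2 + 0.38*p + 5.0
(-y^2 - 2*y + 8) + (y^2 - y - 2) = 6 - 3*y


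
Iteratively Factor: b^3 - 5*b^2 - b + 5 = (b - 5)*(b^2 - 1) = (b - 5)*(b - 1)*(b + 1)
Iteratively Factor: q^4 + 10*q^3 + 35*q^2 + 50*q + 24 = (q + 1)*(q^3 + 9*q^2 + 26*q + 24) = (q + 1)*(q + 4)*(q^2 + 5*q + 6) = (q + 1)*(q + 2)*(q + 4)*(q + 3)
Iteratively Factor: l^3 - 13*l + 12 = (l + 4)*(l^2 - 4*l + 3) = (l - 1)*(l + 4)*(l - 3)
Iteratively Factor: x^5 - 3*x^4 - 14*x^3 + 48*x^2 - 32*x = (x - 1)*(x^4 - 2*x^3 - 16*x^2 + 32*x) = (x - 2)*(x - 1)*(x^3 - 16*x) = x*(x - 2)*(x - 1)*(x^2 - 16) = x*(x - 4)*(x - 2)*(x - 1)*(x + 4)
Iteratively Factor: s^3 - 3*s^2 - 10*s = (s)*(s^2 - 3*s - 10) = s*(s - 5)*(s + 2)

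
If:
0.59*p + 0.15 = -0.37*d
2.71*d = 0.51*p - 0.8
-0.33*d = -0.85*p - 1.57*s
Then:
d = -0.31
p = -0.06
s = -0.03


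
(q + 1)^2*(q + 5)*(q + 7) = q^4 + 14*q^3 + 60*q^2 + 82*q + 35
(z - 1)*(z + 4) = z^2 + 3*z - 4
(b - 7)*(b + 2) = b^2 - 5*b - 14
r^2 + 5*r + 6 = (r + 2)*(r + 3)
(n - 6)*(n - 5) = n^2 - 11*n + 30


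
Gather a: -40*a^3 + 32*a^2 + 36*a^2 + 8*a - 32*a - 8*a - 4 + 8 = -40*a^3 + 68*a^2 - 32*a + 4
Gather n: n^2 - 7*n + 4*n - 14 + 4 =n^2 - 3*n - 10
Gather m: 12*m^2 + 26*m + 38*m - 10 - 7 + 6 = 12*m^2 + 64*m - 11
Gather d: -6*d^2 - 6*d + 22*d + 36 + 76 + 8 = -6*d^2 + 16*d + 120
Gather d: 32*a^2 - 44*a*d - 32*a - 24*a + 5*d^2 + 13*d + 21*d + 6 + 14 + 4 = 32*a^2 - 56*a + 5*d^2 + d*(34 - 44*a) + 24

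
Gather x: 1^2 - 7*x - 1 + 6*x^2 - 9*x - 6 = 6*x^2 - 16*x - 6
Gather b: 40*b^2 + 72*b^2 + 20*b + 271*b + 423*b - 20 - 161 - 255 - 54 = 112*b^2 + 714*b - 490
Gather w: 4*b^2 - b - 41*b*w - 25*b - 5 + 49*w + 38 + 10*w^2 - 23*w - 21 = 4*b^2 - 26*b + 10*w^2 + w*(26 - 41*b) + 12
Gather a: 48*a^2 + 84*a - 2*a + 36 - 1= 48*a^2 + 82*a + 35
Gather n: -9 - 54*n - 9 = -54*n - 18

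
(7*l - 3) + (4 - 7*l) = 1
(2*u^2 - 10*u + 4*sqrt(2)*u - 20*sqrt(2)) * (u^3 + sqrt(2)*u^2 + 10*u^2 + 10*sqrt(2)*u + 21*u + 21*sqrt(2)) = 2*u^5 + 6*sqrt(2)*u^4 + 10*u^4 - 50*u^3 + 30*sqrt(2)*u^3 - 174*sqrt(2)*u^2 - 170*u^2 - 630*sqrt(2)*u - 232*u - 840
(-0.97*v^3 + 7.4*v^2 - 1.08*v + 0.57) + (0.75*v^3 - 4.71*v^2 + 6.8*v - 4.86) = -0.22*v^3 + 2.69*v^2 + 5.72*v - 4.29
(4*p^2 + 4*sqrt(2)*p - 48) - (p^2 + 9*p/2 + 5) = 3*p^2 - 9*p/2 + 4*sqrt(2)*p - 53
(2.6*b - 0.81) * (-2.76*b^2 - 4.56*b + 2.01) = -7.176*b^3 - 9.6204*b^2 + 8.9196*b - 1.6281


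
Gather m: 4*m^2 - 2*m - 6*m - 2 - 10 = 4*m^2 - 8*m - 12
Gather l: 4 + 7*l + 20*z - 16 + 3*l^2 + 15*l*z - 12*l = 3*l^2 + l*(15*z - 5) + 20*z - 12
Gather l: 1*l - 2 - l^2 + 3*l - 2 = -l^2 + 4*l - 4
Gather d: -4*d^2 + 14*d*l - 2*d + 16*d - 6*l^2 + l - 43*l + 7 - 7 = -4*d^2 + d*(14*l + 14) - 6*l^2 - 42*l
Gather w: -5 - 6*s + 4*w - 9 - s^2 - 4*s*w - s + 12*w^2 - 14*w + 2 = -s^2 - 7*s + 12*w^2 + w*(-4*s - 10) - 12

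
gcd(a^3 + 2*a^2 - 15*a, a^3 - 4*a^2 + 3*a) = a^2 - 3*a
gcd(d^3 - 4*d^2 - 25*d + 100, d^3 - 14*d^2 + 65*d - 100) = d^2 - 9*d + 20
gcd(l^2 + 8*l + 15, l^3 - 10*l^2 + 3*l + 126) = l + 3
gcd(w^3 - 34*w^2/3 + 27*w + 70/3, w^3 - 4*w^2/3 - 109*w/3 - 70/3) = w^2 - 19*w/3 - 14/3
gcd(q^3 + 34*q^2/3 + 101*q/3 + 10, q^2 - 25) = q + 5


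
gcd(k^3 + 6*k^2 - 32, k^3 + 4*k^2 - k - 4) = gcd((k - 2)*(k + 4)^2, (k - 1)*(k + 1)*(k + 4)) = k + 4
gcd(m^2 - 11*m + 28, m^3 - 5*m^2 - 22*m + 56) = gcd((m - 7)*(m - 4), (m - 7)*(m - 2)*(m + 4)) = m - 7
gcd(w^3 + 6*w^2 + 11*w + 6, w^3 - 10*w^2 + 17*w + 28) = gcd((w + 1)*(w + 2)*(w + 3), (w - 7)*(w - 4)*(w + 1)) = w + 1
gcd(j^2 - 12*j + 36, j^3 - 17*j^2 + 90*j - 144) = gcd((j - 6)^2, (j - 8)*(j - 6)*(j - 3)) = j - 6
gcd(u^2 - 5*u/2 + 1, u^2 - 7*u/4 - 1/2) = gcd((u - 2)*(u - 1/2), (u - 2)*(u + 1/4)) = u - 2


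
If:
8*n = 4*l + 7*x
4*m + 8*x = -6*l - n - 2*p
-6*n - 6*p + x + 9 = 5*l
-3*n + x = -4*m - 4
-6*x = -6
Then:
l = -97/64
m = -595/512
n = 15/128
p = 45/16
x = 1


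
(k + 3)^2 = k^2 + 6*k + 9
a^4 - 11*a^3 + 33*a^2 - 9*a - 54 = (a - 6)*(a - 3)^2*(a + 1)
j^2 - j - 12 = (j - 4)*(j + 3)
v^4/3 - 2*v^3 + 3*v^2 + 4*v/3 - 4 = (v/3 + 1/3)*(v - 3)*(v - 2)^2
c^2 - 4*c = c*(c - 4)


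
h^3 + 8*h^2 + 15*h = h*(h + 3)*(h + 5)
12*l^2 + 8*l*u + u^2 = (2*l + u)*(6*l + u)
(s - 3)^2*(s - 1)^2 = s^4 - 8*s^3 + 22*s^2 - 24*s + 9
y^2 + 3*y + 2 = (y + 1)*(y + 2)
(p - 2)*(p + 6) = p^2 + 4*p - 12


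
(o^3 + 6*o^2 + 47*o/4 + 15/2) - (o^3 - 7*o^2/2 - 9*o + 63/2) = 19*o^2/2 + 83*o/4 - 24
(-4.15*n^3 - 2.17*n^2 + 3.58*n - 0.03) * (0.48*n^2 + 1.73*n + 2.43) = -1.992*n^5 - 8.2211*n^4 - 12.1202*n^3 + 0.9059*n^2 + 8.6475*n - 0.0729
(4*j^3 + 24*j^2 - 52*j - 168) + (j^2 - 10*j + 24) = 4*j^3 + 25*j^2 - 62*j - 144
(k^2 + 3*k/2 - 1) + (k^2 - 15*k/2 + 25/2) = 2*k^2 - 6*k + 23/2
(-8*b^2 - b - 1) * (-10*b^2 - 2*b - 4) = 80*b^4 + 26*b^3 + 44*b^2 + 6*b + 4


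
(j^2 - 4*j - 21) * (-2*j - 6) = -2*j^3 + 2*j^2 + 66*j + 126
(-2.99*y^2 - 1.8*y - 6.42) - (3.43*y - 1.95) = -2.99*y^2 - 5.23*y - 4.47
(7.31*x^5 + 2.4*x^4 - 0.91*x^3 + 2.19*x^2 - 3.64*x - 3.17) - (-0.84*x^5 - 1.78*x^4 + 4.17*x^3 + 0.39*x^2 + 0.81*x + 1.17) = 8.15*x^5 + 4.18*x^4 - 5.08*x^3 + 1.8*x^2 - 4.45*x - 4.34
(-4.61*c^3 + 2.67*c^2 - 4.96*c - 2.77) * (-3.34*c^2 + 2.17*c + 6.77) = 15.3974*c^5 - 18.9215*c^4 - 8.8494*c^3 + 16.5645*c^2 - 39.5901*c - 18.7529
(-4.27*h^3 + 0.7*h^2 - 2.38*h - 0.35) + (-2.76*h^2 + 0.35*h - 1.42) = -4.27*h^3 - 2.06*h^2 - 2.03*h - 1.77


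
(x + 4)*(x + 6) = x^2 + 10*x + 24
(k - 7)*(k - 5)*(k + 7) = k^3 - 5*k^2 - 49*k + 245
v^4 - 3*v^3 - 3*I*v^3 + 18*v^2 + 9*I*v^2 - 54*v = v*(v - 3)*(v - 6*I)*(v + 3*I)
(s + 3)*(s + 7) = s^2 + 10*s + 21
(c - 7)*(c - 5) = c^2 - 12*c + 35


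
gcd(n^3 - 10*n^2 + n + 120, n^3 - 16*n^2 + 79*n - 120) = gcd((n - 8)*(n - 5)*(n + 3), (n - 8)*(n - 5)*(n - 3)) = n^2 - 13*n + 40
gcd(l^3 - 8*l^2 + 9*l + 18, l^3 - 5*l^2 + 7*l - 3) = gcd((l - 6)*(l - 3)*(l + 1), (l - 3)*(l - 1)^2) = l - 3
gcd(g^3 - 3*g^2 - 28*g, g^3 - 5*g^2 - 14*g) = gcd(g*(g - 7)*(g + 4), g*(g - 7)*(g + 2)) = g^2 - 7*g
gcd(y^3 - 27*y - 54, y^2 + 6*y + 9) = y^2 + 6*y + 9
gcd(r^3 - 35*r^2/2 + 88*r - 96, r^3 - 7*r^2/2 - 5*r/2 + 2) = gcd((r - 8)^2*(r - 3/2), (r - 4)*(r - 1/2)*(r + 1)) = 1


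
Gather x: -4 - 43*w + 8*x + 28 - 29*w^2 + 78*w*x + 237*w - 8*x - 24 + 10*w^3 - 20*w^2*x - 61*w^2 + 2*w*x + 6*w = 10*w^3 - 90*w^2 + 200*w + x*(-20*w^2 + 80*w)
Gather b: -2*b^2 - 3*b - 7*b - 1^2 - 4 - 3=-2*b^2 - 10*b - 8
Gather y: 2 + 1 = 3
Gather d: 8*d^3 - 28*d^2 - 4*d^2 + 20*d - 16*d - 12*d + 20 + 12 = 8*d^3 - 32*d^2 - 8*d + 32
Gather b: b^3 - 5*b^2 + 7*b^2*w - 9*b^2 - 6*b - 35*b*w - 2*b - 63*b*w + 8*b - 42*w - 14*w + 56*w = b^3 + b^2*(7*w - 14) - 98*b*w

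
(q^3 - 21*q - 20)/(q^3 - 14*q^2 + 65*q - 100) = (q^2 + 5*q + 4)/(q^2 - 9*q + 20)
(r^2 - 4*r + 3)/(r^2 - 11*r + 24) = (r - 1)/(r - 8)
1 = 1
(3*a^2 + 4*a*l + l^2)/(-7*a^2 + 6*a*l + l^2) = (3*a^2 + 4*a*l + l^2)/(-7*a^2 + 6*a*l + l^2)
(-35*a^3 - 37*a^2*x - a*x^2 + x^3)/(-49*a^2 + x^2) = (5*a^2 + 6*a*x + x^2)/(7*a + x)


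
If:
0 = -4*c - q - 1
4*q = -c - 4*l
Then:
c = -q/4 - 1/4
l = 1/16 - 15*q/16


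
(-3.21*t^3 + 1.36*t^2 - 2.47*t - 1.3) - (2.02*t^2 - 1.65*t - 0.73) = -3.21*t^3 - 0.66*t^2 - 0.82*t - 0.57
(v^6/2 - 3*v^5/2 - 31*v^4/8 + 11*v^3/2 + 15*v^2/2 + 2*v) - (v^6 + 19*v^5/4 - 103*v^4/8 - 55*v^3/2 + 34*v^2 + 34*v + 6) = -v^6/2 - 25*v^5/4 + 9*v^4 + 33*v^3 - 53*v^2/2 - 32*v - 6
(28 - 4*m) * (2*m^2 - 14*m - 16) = -8*m^3 + 112*m^2 - 328*m - 448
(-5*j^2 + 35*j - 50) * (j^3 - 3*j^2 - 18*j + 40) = -5*j^5 + 50*j^4 - 65*j^3 - 680*j^2 + 2300*j - 2000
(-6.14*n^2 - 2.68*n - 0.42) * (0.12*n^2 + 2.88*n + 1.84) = -0.7368*n^4 - 18.0048*n^3 - 19.0664*n^2 - 6.1408*n - 0.7728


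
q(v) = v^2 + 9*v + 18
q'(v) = 2*v + 9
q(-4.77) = -2.18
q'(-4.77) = -0.54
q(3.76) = 65.98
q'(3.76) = 16.52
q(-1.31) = 7.93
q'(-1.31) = 6.38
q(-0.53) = 13.51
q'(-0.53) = 7.94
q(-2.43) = 2.03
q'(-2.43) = 4.14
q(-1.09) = 9.38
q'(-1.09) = 6.82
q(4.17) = 72.92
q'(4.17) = 17.34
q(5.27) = 93.20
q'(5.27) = 19.54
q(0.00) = 18.00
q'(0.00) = 9.00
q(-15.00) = 108.00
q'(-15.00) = -21.00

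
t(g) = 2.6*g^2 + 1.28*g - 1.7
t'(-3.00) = -14.32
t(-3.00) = 17.86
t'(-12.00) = -61.12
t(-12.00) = 357.34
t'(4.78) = 26.14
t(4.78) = 63.82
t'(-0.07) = 0.92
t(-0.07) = -1.78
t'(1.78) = 10.54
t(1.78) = 8.82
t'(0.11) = 1.85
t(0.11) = -1.53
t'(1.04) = 6.69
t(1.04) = 2.44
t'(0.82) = 5.54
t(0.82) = 1.10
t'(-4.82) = -23.78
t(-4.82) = 52.53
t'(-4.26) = -20.87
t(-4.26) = 40.03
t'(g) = 5.2*g + 1.28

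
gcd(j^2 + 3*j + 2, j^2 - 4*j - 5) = j + 1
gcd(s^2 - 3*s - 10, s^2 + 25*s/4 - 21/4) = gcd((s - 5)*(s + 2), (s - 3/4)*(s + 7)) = 1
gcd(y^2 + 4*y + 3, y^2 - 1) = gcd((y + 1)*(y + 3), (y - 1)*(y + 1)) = y + 1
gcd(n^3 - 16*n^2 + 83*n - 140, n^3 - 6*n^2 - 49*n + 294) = n - 7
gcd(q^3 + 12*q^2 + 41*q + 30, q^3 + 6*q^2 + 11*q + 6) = q + 1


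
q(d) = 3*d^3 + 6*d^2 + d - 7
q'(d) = 9*d^2 + 12*d + 1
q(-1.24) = -4.73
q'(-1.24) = -0.04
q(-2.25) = -13.05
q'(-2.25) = 19.56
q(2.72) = 100.48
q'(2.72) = 100.23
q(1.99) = 42.39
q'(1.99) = 60.52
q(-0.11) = -7.04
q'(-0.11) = -0.21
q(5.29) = 610.30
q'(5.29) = 316.34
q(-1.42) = -4.91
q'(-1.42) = 2.11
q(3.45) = 191.06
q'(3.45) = 149.52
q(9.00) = 2675.00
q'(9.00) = 838.00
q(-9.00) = -1717.00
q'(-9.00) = 622.00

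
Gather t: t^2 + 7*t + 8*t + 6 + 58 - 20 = t^2 + 15*t + 44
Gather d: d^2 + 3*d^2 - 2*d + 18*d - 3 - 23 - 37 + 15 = 4*d^2 + 16*d - 48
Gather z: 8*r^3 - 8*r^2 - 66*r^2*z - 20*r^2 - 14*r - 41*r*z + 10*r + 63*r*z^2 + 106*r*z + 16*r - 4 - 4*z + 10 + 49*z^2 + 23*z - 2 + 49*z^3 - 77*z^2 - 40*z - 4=8*r^3 - 28*r^2 + 12*r + 49*z^3 + z^2*(63*r - 28) + z*(-66*r^2 + 65*r - 21)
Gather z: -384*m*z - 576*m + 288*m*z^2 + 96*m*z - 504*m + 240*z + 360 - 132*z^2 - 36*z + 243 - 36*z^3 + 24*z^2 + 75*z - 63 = -1080*m - 36*z^3 + z^2*(288*m - 108) + z*(279 - 288*m) + 540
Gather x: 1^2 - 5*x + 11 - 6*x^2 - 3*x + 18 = -6*x^2 - 8*x + 30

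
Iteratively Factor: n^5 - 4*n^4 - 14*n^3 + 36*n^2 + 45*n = (n + 1)*(n^4 - 5*n^3 - 9*n^2 + 45*n) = n*(n + 1)*(n^3 - 5*n^2 - 9*n + 45) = n*(n - 5)*(n + 1)*(n^2 - 9) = n*(n - 5)*(n + 1)*(n + 3)*(n - 3)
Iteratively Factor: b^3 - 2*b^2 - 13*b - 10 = (b - 5)*(b^2 + 3*b + 2) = (b - 5)*(b + 1)*(b + 2)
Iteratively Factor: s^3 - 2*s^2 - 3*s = (s - 3)*(s^2 + s) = (s - 3)*(s + 1)*(s)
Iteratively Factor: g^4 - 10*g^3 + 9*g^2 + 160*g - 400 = (g - 5)*(g^3 - 5*g^2 - 16*g + 80) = (g - 5)^2*(g^2 - 16) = (g - 5)^2*(g + 4)*(g - 4)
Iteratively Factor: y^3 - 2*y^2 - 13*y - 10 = (y + 1)*(y^2 - 3*y - 10) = (y - 5)*(y + 1)*(y + 2)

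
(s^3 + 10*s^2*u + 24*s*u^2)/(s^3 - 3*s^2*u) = (s^2 + 10*s*u + 24*u^2)/(s*(s - 3*u))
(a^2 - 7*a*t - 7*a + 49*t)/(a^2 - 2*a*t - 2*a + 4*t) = (a^2 - 7*a*t - 7*a + 49*t)/(a^2 - 2*a*t - 2*a + 4*t)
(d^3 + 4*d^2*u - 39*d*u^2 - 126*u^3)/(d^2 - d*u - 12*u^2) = (-d^2 - d*u + 42*u^2)/(-d + 4*u)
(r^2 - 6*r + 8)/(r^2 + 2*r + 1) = (r^2 - 6*r + 8)/(r^2 + 2*r + 1)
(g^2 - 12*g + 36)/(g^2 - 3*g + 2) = (g^2 - 12*g + 36)/(g^2 - 3*g + 2)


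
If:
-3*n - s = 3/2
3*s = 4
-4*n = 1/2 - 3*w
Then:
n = -17/18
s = 4/3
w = -59/54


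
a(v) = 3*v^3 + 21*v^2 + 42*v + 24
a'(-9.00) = 393.00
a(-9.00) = -840.00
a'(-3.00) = -3.00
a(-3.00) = 6.00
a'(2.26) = 182.89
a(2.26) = 260.81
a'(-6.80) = 172.56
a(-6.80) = -233.86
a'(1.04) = 95.41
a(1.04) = 93.77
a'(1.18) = 104.09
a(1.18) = 107.73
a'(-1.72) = -3.61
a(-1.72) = -1.38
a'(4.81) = 452.24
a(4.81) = 1045.73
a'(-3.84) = 13.43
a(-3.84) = 2.51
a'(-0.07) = 39.10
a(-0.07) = 21.16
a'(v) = 9*v^2 + 42*v + 42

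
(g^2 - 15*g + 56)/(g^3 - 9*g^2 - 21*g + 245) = (g - 8)/(g^2 - 2*g - 35)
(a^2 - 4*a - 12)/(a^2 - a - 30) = (a + 2)/(a + 5)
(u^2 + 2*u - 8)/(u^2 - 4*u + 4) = (u + 4)/(u - 2)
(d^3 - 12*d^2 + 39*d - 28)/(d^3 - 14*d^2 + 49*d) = (d^2 - 5*d + 4)/(d*(d - 7))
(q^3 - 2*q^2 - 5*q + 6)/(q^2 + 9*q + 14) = (q^2 - 4*q + 3)/(q + 7)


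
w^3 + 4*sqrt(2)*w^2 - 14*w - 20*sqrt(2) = (w - 2*sqrt(2))*(w + sqrt(2))*(w + 5*sqrt(2))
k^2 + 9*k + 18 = (k + 3)*(k + 6)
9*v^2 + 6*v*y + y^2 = (3*v + y)^2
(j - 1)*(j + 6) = j^2 + 5*j - 6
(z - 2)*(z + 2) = z^2 - 4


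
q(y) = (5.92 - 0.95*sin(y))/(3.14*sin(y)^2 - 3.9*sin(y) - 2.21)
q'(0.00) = 5.16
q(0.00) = -2.68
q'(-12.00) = 0.45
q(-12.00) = -1.59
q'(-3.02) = -10.33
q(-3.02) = -3.57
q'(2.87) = -1.62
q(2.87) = -1.87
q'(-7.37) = 2.05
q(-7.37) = 1.83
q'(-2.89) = -30.74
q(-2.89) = -5.89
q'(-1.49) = 0.23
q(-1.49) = 1.43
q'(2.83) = -1.38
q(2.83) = -1.81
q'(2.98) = -2.51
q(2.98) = -2.09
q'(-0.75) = 10.44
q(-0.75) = 3.44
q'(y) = (5.92 - 0.95*sin(y))*(-6.28*sin(y)*cos(y) + 3.9*cos(y))/(3.14*sin(y)^2 - 3.9*sin(y) - 2.21)^2 - 0.95*cos(y)/(3.14*sin(y)^2 - 3.9*sin(y) - 2.21)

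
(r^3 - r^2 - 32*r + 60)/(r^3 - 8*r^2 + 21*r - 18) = (r^2 + r - 30)/(r^2 - 6*r + 9)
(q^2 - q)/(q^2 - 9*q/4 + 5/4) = 4*q/(4*q - 5)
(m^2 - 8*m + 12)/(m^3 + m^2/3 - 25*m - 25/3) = 3*(m^2 - 8*m + 12)/(3*m^3 + m^2 - 75*m - 25)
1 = 1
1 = 1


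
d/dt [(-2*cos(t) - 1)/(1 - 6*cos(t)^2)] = 2*(6*cos(t)^2 + 6*cos(t) + 1)*sin(t)/(6*sin(t)^2 - 5)^2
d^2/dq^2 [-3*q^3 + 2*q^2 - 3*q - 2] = 4 - 18*q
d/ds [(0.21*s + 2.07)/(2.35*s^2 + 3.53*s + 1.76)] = (0.4935*s^2 + 0.7413*s - (0.21*s + 2.07)*(4.7*s + 3.53) + 0.3696)/(2.35*s^2 + 3.53*s + 1.76)^2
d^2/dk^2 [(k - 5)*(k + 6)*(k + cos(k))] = -k^2*cos(k) - 4*k*sin(k) - k*cos(k) + 6*k - 2*sin(k) + 32*cos(k) + 2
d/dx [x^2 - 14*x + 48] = 2*x - 14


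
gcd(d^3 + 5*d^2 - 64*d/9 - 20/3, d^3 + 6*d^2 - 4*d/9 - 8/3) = d^2 + 20*d/3 + 4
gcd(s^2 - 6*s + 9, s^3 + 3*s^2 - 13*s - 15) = s - 3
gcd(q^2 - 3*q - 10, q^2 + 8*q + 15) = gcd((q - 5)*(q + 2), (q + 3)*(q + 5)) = 1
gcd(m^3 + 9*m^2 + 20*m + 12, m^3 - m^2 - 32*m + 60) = m + 6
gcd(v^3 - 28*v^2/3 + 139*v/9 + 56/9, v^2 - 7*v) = v - 7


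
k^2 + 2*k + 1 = (k + 1)^2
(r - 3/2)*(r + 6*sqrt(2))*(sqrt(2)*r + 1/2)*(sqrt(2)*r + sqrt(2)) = 2*r^4 - r^3 + 25*sqrt(2)*r^3/2 - 25*sqrt(2)*r^2/4 + 3*r^2 - 75*sqrt(2)*r/4 - 3*r - 9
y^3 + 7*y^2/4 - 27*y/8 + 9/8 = (y - 3/4)*(y - 1/2)*(y + 3)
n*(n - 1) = n^2 - n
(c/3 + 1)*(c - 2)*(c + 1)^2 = c^4/3 + c^3 - c^2 - 11*c/3 - 2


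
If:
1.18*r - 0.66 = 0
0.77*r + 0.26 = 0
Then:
No Solution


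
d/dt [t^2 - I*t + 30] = 2*t - I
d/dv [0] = 0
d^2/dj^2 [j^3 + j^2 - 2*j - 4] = 6*j + 2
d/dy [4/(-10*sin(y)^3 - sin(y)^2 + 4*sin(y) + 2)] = 8*(15*sin(y)^2 + sin(y) - 2)*cos(y)/(10*sin(y)^3 + sin(y)^2 - 4*sin(y) - 2)^2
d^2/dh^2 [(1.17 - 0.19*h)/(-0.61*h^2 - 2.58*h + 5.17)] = ((0.447 - 0.6954*h)*(0.61*h^2 + 2.58*h - 5.17) + (0.19*h - 1.17)*(1.22*h + 2.58)*(2.44*h + 5.16))/(0.61*h^2 + 2.58*h - 5.17)^3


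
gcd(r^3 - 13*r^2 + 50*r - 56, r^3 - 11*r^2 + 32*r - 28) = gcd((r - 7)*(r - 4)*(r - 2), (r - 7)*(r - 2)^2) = r^2 - 9*r + 14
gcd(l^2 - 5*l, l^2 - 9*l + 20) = l - 5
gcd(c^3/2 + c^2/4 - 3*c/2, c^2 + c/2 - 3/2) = 1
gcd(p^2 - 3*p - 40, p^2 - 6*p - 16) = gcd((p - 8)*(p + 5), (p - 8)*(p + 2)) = p - 8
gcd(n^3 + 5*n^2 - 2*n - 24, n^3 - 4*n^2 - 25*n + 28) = n + 4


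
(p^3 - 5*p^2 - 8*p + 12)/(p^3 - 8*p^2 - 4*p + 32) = (p^2 - 7*p + 6)/(p^2 - 10*p + 16)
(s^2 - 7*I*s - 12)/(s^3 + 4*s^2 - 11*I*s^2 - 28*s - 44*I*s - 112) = (s - 3*I)/(s^2 + s*(4 - 7*I) - 28*I)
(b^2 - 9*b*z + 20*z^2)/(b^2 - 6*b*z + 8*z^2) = (-b + 5*z)/(-b + 2*z)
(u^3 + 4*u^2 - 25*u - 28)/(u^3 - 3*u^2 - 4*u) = (u + 7)/u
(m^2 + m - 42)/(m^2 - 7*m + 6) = (m + 7)/(m - 1)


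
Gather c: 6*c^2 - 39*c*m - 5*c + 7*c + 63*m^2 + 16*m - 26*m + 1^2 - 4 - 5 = 6*c^2 + c*(2 - 39*m) + 63*m^2 - 10*m - 8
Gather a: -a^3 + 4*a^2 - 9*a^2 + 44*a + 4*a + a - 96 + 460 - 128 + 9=-a^3 - 5*a^2 + 49*a + 245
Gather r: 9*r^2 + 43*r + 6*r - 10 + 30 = 9*r^2 + 49*r + 20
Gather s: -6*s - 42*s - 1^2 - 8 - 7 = -48*s - 16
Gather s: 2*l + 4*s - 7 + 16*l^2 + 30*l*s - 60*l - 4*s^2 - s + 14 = 16*l^2 - 58*l - 4*s^2 + s*(30*l + 3) + 7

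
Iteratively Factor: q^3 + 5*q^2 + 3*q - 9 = (q + 3)*(q^2 + 2*q - 3) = (q + 3)^2*(q - 1)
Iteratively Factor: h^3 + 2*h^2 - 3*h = (h - 1)*(h^2 + 3*h) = (h - 1)*(h + 3)*(h)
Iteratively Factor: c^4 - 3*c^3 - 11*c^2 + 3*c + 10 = (c + 2)*(c^3 - 5*c^2 - c + 5) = (c - 1)*(c + 2)*(c^2 - 4*c - 5) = (c - 5)*(c - 1)*(c + 2)*(c + 1)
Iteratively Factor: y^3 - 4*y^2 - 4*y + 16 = (y - 4)*(y^2 - 4) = (y - 4)*(y + 2)*(y - 2)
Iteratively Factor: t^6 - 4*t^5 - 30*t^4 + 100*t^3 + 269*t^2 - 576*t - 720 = (t + 1)*(t^5 - 5*t^4 - 25*t^3 + 125*t^2 + 144*t - 720) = (t - 4)*(t + 1)*(t^4 - t^3 - 29*t^2 + 9*t + 180) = (t - 5)*(t - 4)*(t + 1)*(t^3 + 4*t^2 - 9*t - 36) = (t - 5)*(t - 4)*(t + 1)*(t + 4)*(t^2 - 9) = (t - 5)*(t - 4)*(t - 3)*(t + 1)*(t + 4)*(t + 3)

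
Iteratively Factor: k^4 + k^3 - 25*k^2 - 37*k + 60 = (k - 1)*(k^3 + 2*k^2 - 23*k - 60) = (k - 1)*(k + 4)*(k^2 - 2*k - 15) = (k - 1)*(k + 3)*(k + 4)*(k - 5)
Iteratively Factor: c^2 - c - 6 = (c + 2)*(c - 3)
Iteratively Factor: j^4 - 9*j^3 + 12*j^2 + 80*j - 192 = (j - 4)*(j^3 - 5*j^2 - 8*j + 48) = (j - 4)^2*(j^2 - j - 12) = (j - 4)^3*(j + 3)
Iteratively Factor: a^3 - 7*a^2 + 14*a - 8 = (a - 4)*(a^2 - 3*a + 2) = (a - 4)*(a - 1)*(a - 2)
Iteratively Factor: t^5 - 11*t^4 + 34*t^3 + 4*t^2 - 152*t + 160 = (t - 2)*(t^4 - 9*t^3 + 16*t^2 + 36*t - 80) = (t - 5)*(t - 2)*(t^3 - 4*t^2 - 4*t + 16) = (t - 5)*(t - 2)^2*(t^2 - 2*t - 8) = (t - 5)*(t - 4)*(t - 2)^2*(t + 2)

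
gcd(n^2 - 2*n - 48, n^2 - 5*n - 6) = 1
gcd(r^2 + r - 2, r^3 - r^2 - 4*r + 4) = r^2 + r - 2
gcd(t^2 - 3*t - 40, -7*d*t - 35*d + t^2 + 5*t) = t + 5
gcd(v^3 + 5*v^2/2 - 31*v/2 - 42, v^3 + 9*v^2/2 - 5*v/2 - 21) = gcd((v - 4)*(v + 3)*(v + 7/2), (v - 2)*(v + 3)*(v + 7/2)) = v^2 + 13*v/2 + 21/2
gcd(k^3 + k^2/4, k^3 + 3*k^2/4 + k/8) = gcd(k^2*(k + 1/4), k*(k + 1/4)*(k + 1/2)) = k^2 + k/4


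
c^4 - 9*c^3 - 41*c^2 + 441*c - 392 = (c - 8)*(c - 7)*(c - 1)*(c + 7)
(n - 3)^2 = n^2 - 6*n + 9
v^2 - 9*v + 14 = (v - 7)*(v - 2)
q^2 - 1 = (q - 1)*(q + 1)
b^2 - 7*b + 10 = (b - 5)*(b - 2)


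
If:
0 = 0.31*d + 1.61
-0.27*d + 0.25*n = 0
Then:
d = -5.19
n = -5.61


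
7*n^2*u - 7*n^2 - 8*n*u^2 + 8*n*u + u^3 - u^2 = (-7*n + u)*(-n + u)*(u - 1)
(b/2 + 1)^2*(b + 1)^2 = b^4/4 + 3*b^3/2 + 13*b^2/4 + 3*b + 1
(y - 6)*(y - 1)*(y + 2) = y^3 - 5*y^2 - 8*y + 12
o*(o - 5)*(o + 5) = o^3 - 25*o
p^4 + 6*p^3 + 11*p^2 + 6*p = p*(p + 1)*(p + 2)*(p + 3)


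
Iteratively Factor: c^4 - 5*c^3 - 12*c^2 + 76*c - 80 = (c - 5)*(c^3 - 12*c + 16) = (c - 5)*(c - 2)*(c^2 + 2*c - 8) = (c - 5)*(c - 2)^2*(c + 4)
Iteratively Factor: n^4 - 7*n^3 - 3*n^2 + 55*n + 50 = (n + 2)*(n^3 - 9*n^2 + 15*n + 25) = (n - 5)*(n + 2)*(n^2 - 4*n - 5) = (n - 5)*(n + 1)*(n + 2)*(n - 5)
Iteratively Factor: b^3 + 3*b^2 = (b + 3)*(b^2) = b*(b + 3)*(b)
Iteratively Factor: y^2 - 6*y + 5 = (y - 1)*(y - 5)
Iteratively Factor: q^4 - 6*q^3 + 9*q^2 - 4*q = (q - 1)*(q^3 - 5*q^2 + 4*q) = q*(q - 1)*(q^2 - 5*q + 4) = q*(q - 1)^2*(q - 4)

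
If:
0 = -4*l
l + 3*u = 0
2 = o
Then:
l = 0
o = 2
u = 0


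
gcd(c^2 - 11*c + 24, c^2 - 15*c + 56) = c - 8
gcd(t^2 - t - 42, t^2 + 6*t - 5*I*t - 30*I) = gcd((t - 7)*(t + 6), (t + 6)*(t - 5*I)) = t + 6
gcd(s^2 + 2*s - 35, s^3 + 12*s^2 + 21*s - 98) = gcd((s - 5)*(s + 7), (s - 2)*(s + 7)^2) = s + 7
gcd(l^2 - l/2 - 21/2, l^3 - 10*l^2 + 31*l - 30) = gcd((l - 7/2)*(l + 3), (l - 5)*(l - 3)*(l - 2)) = 1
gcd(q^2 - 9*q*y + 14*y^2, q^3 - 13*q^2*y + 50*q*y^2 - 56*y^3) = q^2 - 9*q*y + 14*y^2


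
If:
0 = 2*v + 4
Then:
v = -2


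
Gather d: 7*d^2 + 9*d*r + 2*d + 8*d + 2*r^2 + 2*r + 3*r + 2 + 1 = 7*d^2 + d*(9*r + 10) + 2*r^2 + 5*r + 3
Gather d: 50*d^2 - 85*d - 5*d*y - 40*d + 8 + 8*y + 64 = 50*d^2 + d*(-5*y - 125) + 8*y + 72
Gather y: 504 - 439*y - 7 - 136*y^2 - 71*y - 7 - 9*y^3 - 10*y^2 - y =-9*y^3 - 146*y^2 - 511*y + 490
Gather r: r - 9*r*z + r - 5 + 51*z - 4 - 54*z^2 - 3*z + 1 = r*(2 - 9*z) - 54*z^2 + 48*z - 8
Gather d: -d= -d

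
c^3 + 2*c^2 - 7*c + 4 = (c - 1)^2*(c + 4)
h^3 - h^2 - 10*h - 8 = (h - 4)*(h + 1)*(h + 2)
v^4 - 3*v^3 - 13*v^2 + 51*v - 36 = (v - 3)^2*(v - 1)*(v + 4)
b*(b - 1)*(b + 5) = b^3 + 4*b^2 - 5*b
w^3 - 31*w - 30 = (w - 6)*(w + 1)*(w + 5)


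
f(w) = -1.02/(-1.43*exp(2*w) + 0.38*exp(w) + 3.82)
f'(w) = -1.02*(2.86*exp(2*w) - 0.38*exp(w))/(-1.43*exp(2*w) + 0.38*exp(w) + 3.82)^2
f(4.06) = 0.00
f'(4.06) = -0.00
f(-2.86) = -0.27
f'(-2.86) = 0.00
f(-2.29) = -0.27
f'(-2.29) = 0.00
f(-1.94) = -0.27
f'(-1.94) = -0.00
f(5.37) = 0.00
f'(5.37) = -0.00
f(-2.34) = -0.27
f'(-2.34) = 0.00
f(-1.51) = -0.27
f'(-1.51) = -0.00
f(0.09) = -0.40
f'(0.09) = -0.48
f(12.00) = 0.00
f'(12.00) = 0.00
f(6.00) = 0.00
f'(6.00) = 0.00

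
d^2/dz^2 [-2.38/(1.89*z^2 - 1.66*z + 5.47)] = (17.003196*z^2 - 14.934024*z - 2.38*(3.78*z - 1.66)*(7.56*z - 3.32) + 49.210308)/(1.89*z^2 - 1.66*z + 5.47)^3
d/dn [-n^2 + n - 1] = 1 - 2*n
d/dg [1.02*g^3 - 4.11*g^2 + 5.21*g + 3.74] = 3.06*g^2 - 8.22*g + 5.21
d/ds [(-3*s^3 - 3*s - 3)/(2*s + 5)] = 3*(-4*s^3 - 15*s^2 - 3)/(4*s^2 + 20*s + 25)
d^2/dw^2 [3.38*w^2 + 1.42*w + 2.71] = 6.76000000000000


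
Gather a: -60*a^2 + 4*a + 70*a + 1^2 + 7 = -60*a^2 + 74*a + 8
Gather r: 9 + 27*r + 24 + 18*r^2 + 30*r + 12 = 18*r^2 + 57*r + 45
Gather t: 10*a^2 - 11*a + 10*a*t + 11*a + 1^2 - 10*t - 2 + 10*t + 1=10*a^2 + 10*a*t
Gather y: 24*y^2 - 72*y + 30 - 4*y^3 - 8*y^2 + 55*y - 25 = -4*y^3 + 16*y^2 - 17*y + 5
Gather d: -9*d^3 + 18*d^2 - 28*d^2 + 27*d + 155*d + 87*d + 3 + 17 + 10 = -9*d^3 - 10*d^2 + 269*d + 30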